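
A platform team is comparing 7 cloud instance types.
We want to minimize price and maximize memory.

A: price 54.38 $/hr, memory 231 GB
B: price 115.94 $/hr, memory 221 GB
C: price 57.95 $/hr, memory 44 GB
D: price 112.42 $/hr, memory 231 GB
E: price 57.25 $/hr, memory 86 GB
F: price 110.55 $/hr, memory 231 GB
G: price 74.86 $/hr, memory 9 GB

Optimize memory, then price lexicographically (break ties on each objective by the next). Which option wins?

First maximize memory: best is 231, kept {A, D, F}.
Then minimize price: best is 54.38, kept {A}.

A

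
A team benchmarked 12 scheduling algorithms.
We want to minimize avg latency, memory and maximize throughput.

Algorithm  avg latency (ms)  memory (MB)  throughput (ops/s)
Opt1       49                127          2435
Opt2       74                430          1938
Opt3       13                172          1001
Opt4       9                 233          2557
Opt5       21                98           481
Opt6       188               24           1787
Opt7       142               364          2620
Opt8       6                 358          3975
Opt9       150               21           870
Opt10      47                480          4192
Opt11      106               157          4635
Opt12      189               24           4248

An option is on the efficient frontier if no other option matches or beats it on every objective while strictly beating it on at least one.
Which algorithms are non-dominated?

Opt1: not dominated.
Opt2: dominated by Opt1 (avg latency 49≤74, memory 127≤430, throughput 2435≥1938).
Opt3: not dominated.
Opt4: not dominated.
Opt5: not dominated.
Opt6: not dominated.
Opt7: dominated by Opt8 (avg latency 6≤142, memory 358≤364, throughput 3975≥2620).
Opt8: not dominated (best avg latency).
Opt9: not dominated (best memory).
Opt10: not dominated.
Opt11: not dominated (best throughput).
Opt12: not dominated.

Opt1, Opt3, Opt4, Opt5, Opt6, Opt8, Opt9, Opt10, Opt11, Opt12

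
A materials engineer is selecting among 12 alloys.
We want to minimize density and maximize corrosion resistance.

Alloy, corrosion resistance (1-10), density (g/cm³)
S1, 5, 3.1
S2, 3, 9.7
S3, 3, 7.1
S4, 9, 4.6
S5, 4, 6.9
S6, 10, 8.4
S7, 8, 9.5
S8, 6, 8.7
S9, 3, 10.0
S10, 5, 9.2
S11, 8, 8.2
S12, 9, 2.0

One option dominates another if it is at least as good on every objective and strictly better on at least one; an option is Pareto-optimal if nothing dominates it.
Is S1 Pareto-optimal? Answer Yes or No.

No

S12 vs S1: corrosion resistance 9≥5, density 2.0≤3.1 — S12 is at least as good on every objective and strictly better on at least one, so S12 dominates S1.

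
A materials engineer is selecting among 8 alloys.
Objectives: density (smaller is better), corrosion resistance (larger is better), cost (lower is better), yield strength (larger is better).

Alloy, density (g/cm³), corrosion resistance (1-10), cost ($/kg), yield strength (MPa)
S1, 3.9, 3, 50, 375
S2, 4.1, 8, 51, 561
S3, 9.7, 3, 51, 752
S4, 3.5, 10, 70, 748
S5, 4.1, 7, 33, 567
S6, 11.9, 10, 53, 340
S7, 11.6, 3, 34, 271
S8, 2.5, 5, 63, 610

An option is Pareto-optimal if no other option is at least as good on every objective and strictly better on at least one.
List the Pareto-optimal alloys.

S1, S2, S3, S4, S5, S6, S8

S1: not dominated.
S2: not dominated.
S3: not dominated (best yield strength).
S4: not dominated.
S5: not dominated (best cost).
S6: not dominated.
S7: dominated by S5 (density 4.1≤11.6, corrosion resistance 7≥3, cost 33≤34, yield strength 567≥271).
S8: not dominated (best density).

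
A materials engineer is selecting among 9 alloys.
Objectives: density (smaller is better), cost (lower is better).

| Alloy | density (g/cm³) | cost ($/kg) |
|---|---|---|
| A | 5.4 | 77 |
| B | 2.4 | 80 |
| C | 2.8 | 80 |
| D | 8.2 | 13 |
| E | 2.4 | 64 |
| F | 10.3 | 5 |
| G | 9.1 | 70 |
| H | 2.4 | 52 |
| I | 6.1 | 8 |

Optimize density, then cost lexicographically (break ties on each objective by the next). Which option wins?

First minimize density: best is 2.4, kept {B, E, H}.
Then minimize cost: best is 52, kept {H}.

H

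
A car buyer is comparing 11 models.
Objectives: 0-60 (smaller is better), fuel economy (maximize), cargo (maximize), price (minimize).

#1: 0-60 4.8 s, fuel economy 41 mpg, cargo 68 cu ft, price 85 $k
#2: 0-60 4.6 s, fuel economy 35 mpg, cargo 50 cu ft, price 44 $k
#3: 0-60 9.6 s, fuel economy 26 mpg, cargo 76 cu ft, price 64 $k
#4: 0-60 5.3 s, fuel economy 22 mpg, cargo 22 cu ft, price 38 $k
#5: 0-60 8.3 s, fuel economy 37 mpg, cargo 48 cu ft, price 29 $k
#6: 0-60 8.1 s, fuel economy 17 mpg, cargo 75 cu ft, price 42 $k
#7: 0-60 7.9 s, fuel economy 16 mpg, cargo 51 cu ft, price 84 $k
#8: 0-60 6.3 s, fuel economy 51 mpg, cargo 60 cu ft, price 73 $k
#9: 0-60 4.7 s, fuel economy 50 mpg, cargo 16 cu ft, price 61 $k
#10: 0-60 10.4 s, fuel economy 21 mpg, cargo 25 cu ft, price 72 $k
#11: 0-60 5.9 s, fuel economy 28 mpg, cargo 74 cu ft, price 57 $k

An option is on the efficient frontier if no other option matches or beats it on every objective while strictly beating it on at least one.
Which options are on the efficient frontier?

#1, #2, #3, #4, #5, #6, #8, #9, #11

#1: not dominated.
#2: not dominated (best 0-60).
#3: not dominated (best cargo).
#4: not dominated.
#5: not dominated (best price).
#6: not dominated.
#7: dominated by #8 (0-60 6.3≤7.9, fuel economy 51≥16, cargo 60≥51, price 73≤84).
#8: not dominated (best fuel economy).
#9: not dominated.
#10: dominated by #2 (0-60 4.6≤10.4, fuel economy 35≥21, cargo 50≥25, price 44≤72).
#11: not dominated.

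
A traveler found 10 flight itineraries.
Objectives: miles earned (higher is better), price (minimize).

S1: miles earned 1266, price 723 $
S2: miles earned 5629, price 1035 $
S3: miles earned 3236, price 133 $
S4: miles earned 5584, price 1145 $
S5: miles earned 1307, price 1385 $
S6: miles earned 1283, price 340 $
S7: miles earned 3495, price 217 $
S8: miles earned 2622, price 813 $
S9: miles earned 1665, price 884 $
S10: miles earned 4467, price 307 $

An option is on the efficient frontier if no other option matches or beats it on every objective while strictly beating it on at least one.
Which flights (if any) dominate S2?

none

S1: worse on miles earned (1266 vs 5629).
S3: worse on miles earned (3236 vs 5629).
S4: worse on miles earned (5584 vs 5629).
S5: worse on miles earned (1307 vs 5629).
S6: worse on miles earned (1283 vs 5629).
S7: worse on miles earned (3495 vs 5629).
S8: worse on miles earned (2622 vs 5629).
S9: worse on miles earned (1665 vs 5629).
S10: worse on miles earned (4467 vs 5629).
No option dominates S2.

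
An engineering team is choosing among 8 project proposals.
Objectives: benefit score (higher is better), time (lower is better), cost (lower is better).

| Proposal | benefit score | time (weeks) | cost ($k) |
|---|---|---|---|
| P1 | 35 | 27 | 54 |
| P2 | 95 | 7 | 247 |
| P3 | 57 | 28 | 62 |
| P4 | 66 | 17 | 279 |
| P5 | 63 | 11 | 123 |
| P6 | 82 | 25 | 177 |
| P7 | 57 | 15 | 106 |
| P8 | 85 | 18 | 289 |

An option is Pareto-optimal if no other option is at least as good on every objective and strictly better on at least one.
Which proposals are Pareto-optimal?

P1: not dominated (best cost).
P2: not dominated (best benefit score).
P3: not dominated.
P4: dominated by P2 (benefit score 95≥66, time 7≤17, cost 247≤279).
P5: not dominated.
P6: not dominated.
P7: not dominated.
P8: dominated by P2 (benefit score 95≥85, time 7≤18, cost 247≤289).

P1, P2, P3, P5, P6, P7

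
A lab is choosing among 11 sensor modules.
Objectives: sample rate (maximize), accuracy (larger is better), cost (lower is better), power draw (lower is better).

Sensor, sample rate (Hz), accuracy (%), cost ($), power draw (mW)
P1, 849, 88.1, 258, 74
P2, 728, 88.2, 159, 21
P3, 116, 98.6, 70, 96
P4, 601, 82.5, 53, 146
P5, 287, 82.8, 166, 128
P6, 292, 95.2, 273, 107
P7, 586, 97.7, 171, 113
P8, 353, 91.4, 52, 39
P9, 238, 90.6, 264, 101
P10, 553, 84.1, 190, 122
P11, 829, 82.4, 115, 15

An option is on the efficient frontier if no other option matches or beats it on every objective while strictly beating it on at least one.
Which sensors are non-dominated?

P1, P2, P3, P4, P6, P7, P8, P11

P1: not dominated (best sample rate).
P2: not dominated.
P3: not dominated (best accuracy).
P4: not dominated.
P5: dominated by P2 (sample rate 728≥287, accuracy 88.2≥82.8, cost 159≤166, power draw 21≤128).
P6: not dominated.
P7: not dominated.
P8: not dominated (best cost).
P9: dominated by P8 (sample rate 353≥238, accuracy 91.4≥90.6, cost 52≤264, power draw 39≤101).
P10: dominated by P2 (sample rate 728≥553, accuracy 88.2≥84.1, cost 159≤190, power draw 21≤122).
P11: not dominated (best power draw).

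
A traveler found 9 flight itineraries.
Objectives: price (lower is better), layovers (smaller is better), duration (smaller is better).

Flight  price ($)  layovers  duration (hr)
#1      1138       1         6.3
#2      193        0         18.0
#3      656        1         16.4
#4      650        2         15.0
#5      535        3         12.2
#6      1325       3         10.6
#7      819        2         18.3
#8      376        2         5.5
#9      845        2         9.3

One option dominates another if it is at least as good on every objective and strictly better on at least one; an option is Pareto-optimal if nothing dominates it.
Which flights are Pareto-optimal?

#1, #2, #3, #8

#1: not dominated.
#2: not dominated (best price).
#3: not dominated.
#4: dominated by #8 (price 376≤650, layovers 2≤2, duration 5.5≤15.0).
#5: dominated by #8 (price 376≤535, layovers 2≤3, duration 5.5≤12.2).
#6: dominated by #1 (price 1138≤1325, layovers 1≤3, duration 6.3≤10.6).
#7: dominated by #2 (price 193≤819, layovers 0≤2, duration 18.0≤18.3).
#8: not dominated (best duration).
#9: dominated by #8 (price 376≤845, layovers 2≤2, duration 5.5≤9.3).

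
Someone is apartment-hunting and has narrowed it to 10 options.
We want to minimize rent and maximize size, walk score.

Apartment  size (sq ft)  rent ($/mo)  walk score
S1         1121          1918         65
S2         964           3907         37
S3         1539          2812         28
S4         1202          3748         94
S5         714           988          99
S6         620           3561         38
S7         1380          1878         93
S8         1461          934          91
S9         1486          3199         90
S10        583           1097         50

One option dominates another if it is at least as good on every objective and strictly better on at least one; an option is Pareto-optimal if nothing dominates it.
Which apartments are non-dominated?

S3, S4, S5, S7, S8, S9

S1: dominated by S7 (size 1380≥1121, rent 1878≤1918, walk score 93≥65).
S2: dominated by S1 (size 1121≥964, rent 1918≤3907, walk score 65≥37).
S3: not dominated (best size).
S4: not dominated.
S5: not dominated (best walk score).
S6: dominated by S1 (size 1121≥620, rent 1918≤3561, walk score 65≥38).
S7: not dominated.
S8: not dominated (best rent).
S9: not dominated.
S10: dominated by S5 (size 714≥583, rent 988≤1097, walk score 99≥50).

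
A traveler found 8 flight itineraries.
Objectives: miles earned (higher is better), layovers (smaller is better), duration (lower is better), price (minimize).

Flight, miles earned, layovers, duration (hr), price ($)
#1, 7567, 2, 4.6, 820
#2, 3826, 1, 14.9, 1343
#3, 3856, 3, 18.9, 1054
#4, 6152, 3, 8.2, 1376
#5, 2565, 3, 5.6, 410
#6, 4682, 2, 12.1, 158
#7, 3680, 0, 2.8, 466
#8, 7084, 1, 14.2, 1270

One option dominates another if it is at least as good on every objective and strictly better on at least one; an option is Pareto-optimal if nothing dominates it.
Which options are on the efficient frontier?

#1, #5, #6, #7, #8

#1: not dominated (best miles earned).
#2: dominated by #8 (miles earned 7084≥3826, layovers 1≤1, duration 14.2≤14.9, price 1270≤1343).
#3: dominated by #1 (miles earned 7567≥3856, layovers 2≤3, duration 4.6≤18.9, price 820≤1054).
#4: dominated by #1 (miles earned 7567≥6152, layovers 2≤3, duration 4.6≤8.2, price 820≤1376).
#5: not dominated.
#6: not dominated (best price).
#7: not dominated (best layovers).
#8: not dominated.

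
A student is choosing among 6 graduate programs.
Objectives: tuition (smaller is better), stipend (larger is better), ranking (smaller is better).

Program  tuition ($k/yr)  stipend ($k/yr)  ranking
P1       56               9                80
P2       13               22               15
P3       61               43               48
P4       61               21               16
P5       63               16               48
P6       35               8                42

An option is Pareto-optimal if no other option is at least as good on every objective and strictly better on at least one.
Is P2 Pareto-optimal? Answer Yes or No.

Yes

P1: worse on tuition (56 vs 13).
P3: worse on tuition (61 vs 13).
P4: worse on tuition (61 vs 13).
P5: worse on tuition (63 vs 13).
P6: worse on tuition (35 vs 13).
No option is at least as good as P2 on every objective and strictly better on one.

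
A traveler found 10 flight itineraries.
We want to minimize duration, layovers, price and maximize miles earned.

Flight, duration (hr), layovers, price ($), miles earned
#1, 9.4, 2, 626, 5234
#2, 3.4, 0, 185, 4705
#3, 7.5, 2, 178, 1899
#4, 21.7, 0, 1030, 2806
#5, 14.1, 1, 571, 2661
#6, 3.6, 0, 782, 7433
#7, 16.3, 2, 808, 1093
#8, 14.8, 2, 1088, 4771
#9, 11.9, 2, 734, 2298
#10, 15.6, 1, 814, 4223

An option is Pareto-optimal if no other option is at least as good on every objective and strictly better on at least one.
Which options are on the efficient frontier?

#1: not dominated.
#2: not dominated (best duration).
#3: not dominated (best price).
#4: dominated by #2 (duration 3.4≤21.7, layovers 0≤0, price 185≤1030, miles earned 4705≥2806).
#5: dominated by #2 (duration 3.4≤14.1, layovers 0≤1, price 185≤571, miles earned 4705≥2661).
#6: not dominated (best miles earned).
#7: dominated by #1 (duration 9.4≤16.3, layovers 2≤2, price 626≤808, miles earned 5234≥1093).
#8: dominated by #1 (duration 9.4≤14.8, layovers 2≤2, price 626≤1088, miles earned 5234≥4771).
#9: dominated by #1 (duration 9.4≤11.9, layovers 2≤2, price 626≤734, miles earned 5234≥2298).
#10: dominated by #2 (duration 3.4≤15.6, layovers 0≤1, price 185≤814, miles earned 4705≥4223).

#1, #2, #3, #6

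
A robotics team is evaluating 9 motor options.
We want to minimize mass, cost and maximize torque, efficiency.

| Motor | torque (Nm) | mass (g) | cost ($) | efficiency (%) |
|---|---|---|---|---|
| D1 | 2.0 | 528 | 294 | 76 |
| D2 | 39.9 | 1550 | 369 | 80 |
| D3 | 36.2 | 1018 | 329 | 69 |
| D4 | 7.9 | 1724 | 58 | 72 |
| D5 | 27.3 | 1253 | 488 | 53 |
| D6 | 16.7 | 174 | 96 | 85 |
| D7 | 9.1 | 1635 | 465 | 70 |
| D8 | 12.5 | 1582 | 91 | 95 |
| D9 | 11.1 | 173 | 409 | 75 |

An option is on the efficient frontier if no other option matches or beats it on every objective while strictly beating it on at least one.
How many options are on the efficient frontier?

D1: dominated by D6 (torque 16.7≥2.0, mass 174≤528, cost 96≤294, efficiency 85≥76).
D2: not dominated (best torque).
D3: not dominated.
D4: not dominated (best cost).
D5: dominated by D3 (torque 36.2≥27.3, mass 1018≤1253, cost 329≤488, efficiency 69≥53).
D6: not dominated.
D7: dominated by D2 (torque 39.9≥9.1, mass 1550≤1635, cost 369≤465, efficiency 80≥70).
D8: not dominated (best efficiency).
D9: not dominated (best mass).
Pareto-optimal: D2, D3, D4, D6, D8, D9 → 6.

6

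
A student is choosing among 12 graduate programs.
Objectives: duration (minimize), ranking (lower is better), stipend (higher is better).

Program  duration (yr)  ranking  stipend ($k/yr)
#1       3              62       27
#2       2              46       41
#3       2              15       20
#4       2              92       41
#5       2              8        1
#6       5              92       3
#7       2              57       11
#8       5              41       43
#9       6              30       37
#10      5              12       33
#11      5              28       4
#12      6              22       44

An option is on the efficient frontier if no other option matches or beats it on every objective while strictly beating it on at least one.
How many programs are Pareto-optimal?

#1: dominated by #2 (duration 2≤3, ranking 46≤62, stipend 41≥27).
#2: not dominated.
#3: not dominated.
#4: dominated by #2 (duration 2≤2, ranking 46≤92, stipend 41≥41).
#5: not dominated (best ranking).
#6: dominated by #1 (duration 3≤5, ranking 62≤92, stipend 27≥3).
#7: dominated by #2 (duration 2≤2, ranking 46≤57, stipend 41≥11).
#8: not dominated.
#9: dominated by #12 (duration 6≤6, ranking 22≤30, stipend 44≥37).
#10: not dominated.
#11: dominated by #3 (duration 2≤5, ranking 15≤28, stipend 20≥4).
#12: not dominated (best stipend).
Pareto-optimal: #2, #3, #5, #8, #10, #12 → 6.

6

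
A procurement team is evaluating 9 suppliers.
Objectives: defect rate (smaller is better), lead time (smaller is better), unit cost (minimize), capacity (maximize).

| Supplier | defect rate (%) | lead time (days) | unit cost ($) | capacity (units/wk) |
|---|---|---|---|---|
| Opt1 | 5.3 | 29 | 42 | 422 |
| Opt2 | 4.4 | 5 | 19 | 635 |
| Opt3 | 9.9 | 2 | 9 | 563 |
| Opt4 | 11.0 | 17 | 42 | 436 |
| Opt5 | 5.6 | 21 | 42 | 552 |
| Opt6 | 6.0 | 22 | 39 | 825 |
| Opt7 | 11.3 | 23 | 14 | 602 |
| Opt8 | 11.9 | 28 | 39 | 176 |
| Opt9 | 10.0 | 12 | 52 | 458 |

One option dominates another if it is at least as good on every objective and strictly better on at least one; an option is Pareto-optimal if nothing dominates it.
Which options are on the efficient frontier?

Opt2, Opt3, Opt6, Opt7

Opt1: dominated by Opt2 (defect rate 4.4≤5.3, lead time 5≤29, unit cost 19≤42, capacity 635≥422).
Opt2: not dominated (best defect rate).
Opt3: not dominated (best lead time).
Opt4: dominated by Opt2 (defect rate 4.4≤11.0, lead time 5≤17, unit cost 19≤42, capacity 635≥436).
Opt5: dominated by Opt2 (defect rate 4.4≤5.6, lead time 5≤21, unit cost 19≤42, capacity 635≥552).
Opt6: not dominated (best capacity).
Opt7: not dominated.
Opt8: dominated by Opt2 (defect rate 4.4≤11.9, lead time 5≤28, unit cost 19≤39, capacity 635≥176).
Opt9: dominated by Opt2 (defect rate 4.4≤10.0, lead time 5≤12, unit cost 19≤52, capacity 635≥458).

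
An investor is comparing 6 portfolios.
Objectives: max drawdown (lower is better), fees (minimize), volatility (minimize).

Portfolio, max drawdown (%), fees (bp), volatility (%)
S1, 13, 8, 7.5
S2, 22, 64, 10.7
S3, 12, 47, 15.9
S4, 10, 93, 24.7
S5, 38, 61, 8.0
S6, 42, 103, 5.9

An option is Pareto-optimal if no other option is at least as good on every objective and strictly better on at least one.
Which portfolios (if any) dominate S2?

S1: max drawdown 13≤22, fees 8≤64, volatility 7.5≤10.7 — dominates S2.
Others (S3, S4, S5, S6) are each worse than S2 on at least one objective.

S1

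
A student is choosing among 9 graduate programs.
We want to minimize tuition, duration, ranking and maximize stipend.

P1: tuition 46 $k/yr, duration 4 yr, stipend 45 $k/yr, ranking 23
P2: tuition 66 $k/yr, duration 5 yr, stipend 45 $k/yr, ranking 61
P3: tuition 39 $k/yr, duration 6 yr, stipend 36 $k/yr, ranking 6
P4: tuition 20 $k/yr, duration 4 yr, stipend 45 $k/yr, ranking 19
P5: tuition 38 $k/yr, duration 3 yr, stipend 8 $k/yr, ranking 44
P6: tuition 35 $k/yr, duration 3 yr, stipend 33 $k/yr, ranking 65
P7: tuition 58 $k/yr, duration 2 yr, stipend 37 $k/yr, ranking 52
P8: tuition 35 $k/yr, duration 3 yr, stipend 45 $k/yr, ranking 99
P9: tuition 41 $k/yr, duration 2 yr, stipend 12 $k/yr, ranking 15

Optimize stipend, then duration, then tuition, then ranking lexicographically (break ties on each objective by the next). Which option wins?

P8

First maximize stipend: best is 45, kept {P1, P2, P4, P8}.
Then minimize duration: best is 3, kept {P8}.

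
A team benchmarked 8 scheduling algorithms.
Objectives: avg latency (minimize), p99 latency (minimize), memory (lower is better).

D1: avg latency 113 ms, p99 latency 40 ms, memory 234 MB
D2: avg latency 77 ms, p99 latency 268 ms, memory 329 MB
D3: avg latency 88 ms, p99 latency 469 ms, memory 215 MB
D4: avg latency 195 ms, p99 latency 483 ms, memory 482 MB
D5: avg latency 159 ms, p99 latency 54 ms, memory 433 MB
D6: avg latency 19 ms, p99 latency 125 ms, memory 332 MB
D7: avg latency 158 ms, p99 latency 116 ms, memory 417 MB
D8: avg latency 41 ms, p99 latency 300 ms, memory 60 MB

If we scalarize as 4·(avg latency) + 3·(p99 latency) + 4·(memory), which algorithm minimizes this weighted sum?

D1: 4·113 + 3·40 + 4·234 = 1508
D2: 4·77 + 3·268 + 4·329 = 2428
D3: 4·88 + 3·469 + 4·215 = 2619
D4: 4·195 + 3·483 + 4·482 = 4157
D5: 4·159 + 3·54 + 4·433 = 2530
D6: 4·19 + 3·125 + 4·332 = 1779
D7: 4·158 + 3·116 + 4·417 = 2648
D8: 4·41 + 3·300 + 4·60 = 1304
Lowest: D8 at 1304.

D8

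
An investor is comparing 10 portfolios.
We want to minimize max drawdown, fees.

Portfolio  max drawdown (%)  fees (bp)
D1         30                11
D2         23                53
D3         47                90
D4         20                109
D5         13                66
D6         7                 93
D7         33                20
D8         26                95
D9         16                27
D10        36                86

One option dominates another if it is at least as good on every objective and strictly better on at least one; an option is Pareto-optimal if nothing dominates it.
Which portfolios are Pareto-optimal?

D1: not dominated (best fees).
D2: dominated by D9 (max drawdown 16≤23, fees 27≤53).
D3: dominated by D1 (max drawdown 30≤47, fees 11≤90).
D4: dominated by D5 (max drawdown 13≤20, fees 66≤109).
D5: not dominated.
D6: not dominated (best max drawdown).
D7: dominated by D1 (max drawdown 30≤33, fees 11≤20).
D8: dominated by D2 (max drawdown 23≤26, fees 53≤95).
D9: not dominated.
D10: dominated by D1 (max drawdown 30≤36, fees 11≤86).

D1, D5, D6, D9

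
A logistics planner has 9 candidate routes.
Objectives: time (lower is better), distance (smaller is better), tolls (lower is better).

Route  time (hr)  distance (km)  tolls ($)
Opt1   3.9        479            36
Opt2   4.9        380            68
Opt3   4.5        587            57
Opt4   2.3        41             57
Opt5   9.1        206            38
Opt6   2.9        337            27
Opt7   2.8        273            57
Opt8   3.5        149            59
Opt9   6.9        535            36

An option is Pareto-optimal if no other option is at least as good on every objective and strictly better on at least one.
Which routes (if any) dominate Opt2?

Opt4, Opt6, Opt7, Opt8

Opt4: time 2.3≤4.9, distance 41≤380, tolls 57≤68 — dominates Opt2.
Opt6: time 2.9≤4.9, distance 337≤380, tolls 27≤68 — dominates Opt2.
Opt7: time 2.8≤4.9, distance 273≤380, tolls 57≤68 — dominates Opt2.
Opt8: time 3.5≤4.9, distance 149≤380, tolls 59≤68 — dominates Opt2.
Others (Opt1, Opt3, Opt5, Opt9) are each worse than Opt2 on at least one objective.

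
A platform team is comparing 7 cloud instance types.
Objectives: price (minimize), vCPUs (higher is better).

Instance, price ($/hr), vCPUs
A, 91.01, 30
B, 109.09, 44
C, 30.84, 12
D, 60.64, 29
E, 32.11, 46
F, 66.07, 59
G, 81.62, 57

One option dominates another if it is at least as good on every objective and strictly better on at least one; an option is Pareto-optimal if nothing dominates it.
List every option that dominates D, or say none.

E

E: price 32.11≤60.64, vCPUs 46≥29 — dominates D.
Others (A, B, C, F, G) are each worse than D on at least one objective.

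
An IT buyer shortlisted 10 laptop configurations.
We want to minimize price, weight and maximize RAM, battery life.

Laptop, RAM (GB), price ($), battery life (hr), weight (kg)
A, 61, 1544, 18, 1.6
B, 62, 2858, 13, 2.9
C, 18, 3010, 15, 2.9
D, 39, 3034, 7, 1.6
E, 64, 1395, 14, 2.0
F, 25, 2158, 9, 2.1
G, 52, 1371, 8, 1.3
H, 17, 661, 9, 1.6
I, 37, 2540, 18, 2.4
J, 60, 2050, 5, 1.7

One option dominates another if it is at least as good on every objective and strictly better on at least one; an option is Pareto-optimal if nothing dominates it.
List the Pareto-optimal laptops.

A, E, G, H

A: not dominated.
B: dominated by E (RAM 64≥62, price 1395≤2858, battery life 14≥13, weight 2.0≤2.9).
C: dominated by A (RAM 61≥18, price 1544≤3010, battery life 18≥15, weight 1.6≤2.9).
D: dominated by A (RAM 61≥39, price 1544≤3034, battery life 18≥7, weight 1.6≤1.6).
E: not dominated (best RAM).
F: dominated by A (RAM 61≥25, price 1544≤2158, battery life 18≥9, weight 1.6≤2.1).
G: not dominated (best weight).
H: not dominated (best price).
I: dominated by A (RAM 61≥37, price 1544≤2540, battery life 18≥18, weight 1.6≤2.4).
J: dominated by A (RAM 61≥60, price 1544≤2050, battery life 18≥5, weight 1.6≤1.7).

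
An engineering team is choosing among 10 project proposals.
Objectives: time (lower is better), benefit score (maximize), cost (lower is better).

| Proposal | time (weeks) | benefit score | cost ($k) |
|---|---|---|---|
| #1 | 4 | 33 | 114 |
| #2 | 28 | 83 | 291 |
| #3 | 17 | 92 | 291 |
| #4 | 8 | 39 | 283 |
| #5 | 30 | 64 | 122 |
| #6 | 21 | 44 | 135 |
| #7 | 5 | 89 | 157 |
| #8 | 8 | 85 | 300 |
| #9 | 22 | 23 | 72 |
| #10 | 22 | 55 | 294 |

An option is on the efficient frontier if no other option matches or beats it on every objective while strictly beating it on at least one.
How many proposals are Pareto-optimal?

6

#1: not dominated (best time).
#2: dominated by #3 (time 17≤28, benefit score 92≥83, cost 291≤291).
#3: not dominated (best benefit score).
#4: dominated by #7 (time 5≤8, benefit score 89≥39, cost 157≤283).
#5: not dominated.
#6: not dominated.
#7: not dominated.
#8: dominated by #7 (time 5≤8, benefit score 89≥85, cost 157≤300).
#9: not dominated (best cost).
#10: dominated by #3 (time 17≤22, benefit score 92≥55, cost 291≤294).
Pareto-optimal: #1, #3, #5, #6, #7, #9 → 6.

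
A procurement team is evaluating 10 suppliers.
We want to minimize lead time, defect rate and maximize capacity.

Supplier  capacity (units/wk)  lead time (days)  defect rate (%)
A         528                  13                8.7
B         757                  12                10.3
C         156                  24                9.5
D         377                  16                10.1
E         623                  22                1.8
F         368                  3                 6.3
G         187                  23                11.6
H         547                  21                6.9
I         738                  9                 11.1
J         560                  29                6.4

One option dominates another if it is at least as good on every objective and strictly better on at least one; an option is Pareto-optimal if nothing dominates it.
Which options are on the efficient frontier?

A, B, E, F, H, I

A: not dominated.
B: not dominated (best capacity).
C: dominated by A (capacity 528≥156, lead time 13≤24, defect rate 8.7≤9.5).
D: dominated by A (capacity 528≥377, lead time 13≤16, defect rate 8.7≤10.1).
E: not dominated (best defect rate).
F: not dominated (best lead time).
G: dominated by A (capacity 528≥187, lead time 13≤23, defect rate 8.7≤11.6).
H: not dominated.
I: not dominated.
J: dominated by E (capacity 623≥560, lead time 22≤29, defect rate 1.8≤6.4).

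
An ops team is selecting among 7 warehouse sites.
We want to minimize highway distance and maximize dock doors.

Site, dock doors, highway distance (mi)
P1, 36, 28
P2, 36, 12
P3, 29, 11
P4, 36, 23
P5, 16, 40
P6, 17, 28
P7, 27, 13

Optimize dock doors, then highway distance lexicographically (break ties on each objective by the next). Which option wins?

P2

First maximize dock doors: best is 36, kept {P1, P2, P4}.
Then minimize highway distance: best is 12, kept {P2}.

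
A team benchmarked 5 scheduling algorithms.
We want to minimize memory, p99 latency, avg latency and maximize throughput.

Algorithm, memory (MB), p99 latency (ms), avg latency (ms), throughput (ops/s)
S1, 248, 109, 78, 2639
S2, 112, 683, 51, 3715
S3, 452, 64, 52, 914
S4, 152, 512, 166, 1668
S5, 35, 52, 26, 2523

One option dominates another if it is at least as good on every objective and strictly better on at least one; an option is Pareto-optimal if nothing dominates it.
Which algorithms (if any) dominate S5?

none

S1: worse on memory (248 vs 35).
S2: worse on memory (112 vs 35).
S3: worse on memory (452 vs 35).
S4: worse on memory (152 vs 35).
No option dominates S5.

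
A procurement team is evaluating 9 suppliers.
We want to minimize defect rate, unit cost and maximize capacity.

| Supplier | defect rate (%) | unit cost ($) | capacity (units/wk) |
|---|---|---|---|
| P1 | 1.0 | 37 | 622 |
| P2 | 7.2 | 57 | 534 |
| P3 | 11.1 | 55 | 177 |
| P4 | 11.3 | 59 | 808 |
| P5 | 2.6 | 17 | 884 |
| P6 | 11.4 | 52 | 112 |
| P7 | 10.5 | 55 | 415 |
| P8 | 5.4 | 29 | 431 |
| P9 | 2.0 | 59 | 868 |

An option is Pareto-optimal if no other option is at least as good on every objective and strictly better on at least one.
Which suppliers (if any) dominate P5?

none

P1: worse on unit cost (37 vs 17).
P2: worse on defect rate (7.2 vs 2.6).
P3: worse on defect rate (11.1 vs 2.6).
P4: worse on defect rate (11.3 vs 2.6).
P6: worse on defect rate (11.4 vs 2.6).
P7: worse on defect rate (10.5 vs 2.6).
P8: worse on defect rate (5.4 vs 2.6).
P9: worse on unit cost (59 vs 17).
No option dominates P5.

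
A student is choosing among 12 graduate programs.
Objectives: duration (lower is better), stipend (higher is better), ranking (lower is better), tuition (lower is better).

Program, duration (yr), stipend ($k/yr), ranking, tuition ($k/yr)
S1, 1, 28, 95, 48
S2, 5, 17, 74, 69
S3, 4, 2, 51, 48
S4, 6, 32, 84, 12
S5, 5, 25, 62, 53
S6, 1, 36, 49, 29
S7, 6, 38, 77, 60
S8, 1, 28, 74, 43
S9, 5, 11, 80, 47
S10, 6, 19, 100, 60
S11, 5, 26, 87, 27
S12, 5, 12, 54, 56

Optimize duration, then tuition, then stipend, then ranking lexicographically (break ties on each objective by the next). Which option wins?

First minimize duration: best is 1, kept {S1, S6, S8}.
Then minimize tuition: best is 29, kept {S6}.

S6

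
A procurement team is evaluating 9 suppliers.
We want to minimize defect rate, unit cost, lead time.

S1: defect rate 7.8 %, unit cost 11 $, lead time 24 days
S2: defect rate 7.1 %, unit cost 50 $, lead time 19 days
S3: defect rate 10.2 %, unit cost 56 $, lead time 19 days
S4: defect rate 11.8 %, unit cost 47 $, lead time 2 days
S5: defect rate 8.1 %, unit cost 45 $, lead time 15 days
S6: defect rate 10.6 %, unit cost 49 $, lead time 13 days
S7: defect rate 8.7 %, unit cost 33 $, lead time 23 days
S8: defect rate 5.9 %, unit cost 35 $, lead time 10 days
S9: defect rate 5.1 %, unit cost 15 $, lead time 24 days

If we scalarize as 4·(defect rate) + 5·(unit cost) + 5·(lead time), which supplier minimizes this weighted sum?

S1: 4·7.8 + 5·11 + 5·24 = 206.2
S2: 4·7.1 + 5·50 + 5·19 = 373.4
S3: 4·10.2 + 5·56 + 5·19 = 415.8
S4: 4·11.8 + 5·47 + 5·2 = 292.2
S5: 4·8.1 + 5·45 + 5·15 = 332.4
S6: 4·10.6 + 5·49 + 5·13 = 352.4
S7: 4·8.7 + 5·33 + 5·23 = 314.8
S8: 4·5.9 + 5·35 + 5·10 = 248.6
S9: 4·5.1 + 5·15 + 5·24 = 215.4
Lowest: S1 at 206.2.

S1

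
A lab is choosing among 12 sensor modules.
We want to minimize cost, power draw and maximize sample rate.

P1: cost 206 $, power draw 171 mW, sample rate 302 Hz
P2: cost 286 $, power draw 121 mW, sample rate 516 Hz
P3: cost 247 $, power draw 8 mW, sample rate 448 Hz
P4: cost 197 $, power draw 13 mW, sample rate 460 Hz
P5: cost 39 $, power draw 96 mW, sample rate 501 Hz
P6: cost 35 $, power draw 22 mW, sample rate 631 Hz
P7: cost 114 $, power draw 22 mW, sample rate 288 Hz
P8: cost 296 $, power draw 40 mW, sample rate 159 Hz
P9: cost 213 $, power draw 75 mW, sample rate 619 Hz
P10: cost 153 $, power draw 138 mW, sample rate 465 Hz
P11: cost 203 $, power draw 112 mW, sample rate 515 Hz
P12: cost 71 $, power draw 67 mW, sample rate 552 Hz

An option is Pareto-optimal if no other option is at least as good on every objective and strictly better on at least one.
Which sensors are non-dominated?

P1: dominated by P4 (cost 197≤206, power draw 13≤171, sample rate 460≥302).
P2: dominated by P6 (cost 35≤286, power draw 22≤121, sample rate 631≥516).
P3: not dominated (best power draw).
P4: not dominated.
P5: dominated by P6 (cost 35≤39, power draw 22≤96, sample rate 631≥501).
P6: not dominated (best cost).
P7: dominated by P6 (cost 35≤114, power draw 22≤22, sample rate 631≥288).
P8: dominated by P3 (cost 247≤296, power draw 8≤40, sample rate 448≥159).
P9: dominated by P6 (cost 35≤213, power draw 22≤75, sample rate 631≥619).
P10: dominated by P5 (cost 39≤153, power draw 96≤138, sample rate 501≥465).
P11: dominated by P6 (cost 35≤203, power draw 22≤112, sample rate 631≥515).
P12: dominated by P6 (cost 35≤71, power draw 22≤67, sample rate 631≥552).

P3, P4, P6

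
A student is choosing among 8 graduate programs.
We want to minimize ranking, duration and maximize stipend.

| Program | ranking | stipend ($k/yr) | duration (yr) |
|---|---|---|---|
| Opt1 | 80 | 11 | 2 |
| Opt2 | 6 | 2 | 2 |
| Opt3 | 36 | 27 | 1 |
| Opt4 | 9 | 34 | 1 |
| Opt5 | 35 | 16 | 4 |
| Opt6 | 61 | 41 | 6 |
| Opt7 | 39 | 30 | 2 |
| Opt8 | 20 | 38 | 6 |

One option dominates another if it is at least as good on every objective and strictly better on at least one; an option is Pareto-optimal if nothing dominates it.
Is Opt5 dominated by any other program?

Yes

Opt4 vs Opt5: ranking 9≤35, stipend 34≥16, duration 1≤4 — Opt4 is at least as good on every objective and strictly better on at least one, so Opt4 dominates Opt5.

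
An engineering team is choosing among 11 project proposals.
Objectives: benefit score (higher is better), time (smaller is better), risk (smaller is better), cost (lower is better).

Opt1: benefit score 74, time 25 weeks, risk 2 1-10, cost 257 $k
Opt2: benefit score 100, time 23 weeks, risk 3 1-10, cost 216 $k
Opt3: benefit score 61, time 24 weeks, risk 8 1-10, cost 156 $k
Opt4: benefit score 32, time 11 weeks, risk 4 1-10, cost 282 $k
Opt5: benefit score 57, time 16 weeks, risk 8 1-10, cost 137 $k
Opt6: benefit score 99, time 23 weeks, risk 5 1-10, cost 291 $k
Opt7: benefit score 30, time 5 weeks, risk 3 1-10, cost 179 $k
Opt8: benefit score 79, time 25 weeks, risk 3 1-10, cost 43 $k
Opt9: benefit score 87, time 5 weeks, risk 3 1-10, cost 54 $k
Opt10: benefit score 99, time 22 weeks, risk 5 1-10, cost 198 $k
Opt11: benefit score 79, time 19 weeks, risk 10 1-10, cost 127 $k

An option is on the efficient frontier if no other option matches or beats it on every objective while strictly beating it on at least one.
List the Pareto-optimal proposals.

Opt1, Opt2, Opt8, Opt9, Opt10

Opt1: not dominated (best risk).
Opt2: not dominated (best benefit score).
Opt3: dominated by Opt9 (benefit score 87≥61, time 5≤24, risk 3≤8, cost 54≤156).
Opt4: dominated by Opt9 (benefit score 87≥32, time 5≤11, risk 3≤4, cost 54≤282).
Opt5: dominated by Opt9 (benefit score 87≥57, time 5≤16, risk 3≤8, cost 54≤137).
Opt6: dominated by Opt2 (benefit score 100≥99, time 23≤23, risk 3≤5, cost 216≤291).
Opt7: dominated by Opt9 (benefit score 87≥30, time 5≤5, risk 3≤3, cost 54≤179).
Opt8: not dominated (best cost).
Opt9: not dominated.
Opt10: not dominated.
Opt11: dominated by Opt9 (benefit score 87≥79, time 5≤19, risk 3≤10, cost 54≤127).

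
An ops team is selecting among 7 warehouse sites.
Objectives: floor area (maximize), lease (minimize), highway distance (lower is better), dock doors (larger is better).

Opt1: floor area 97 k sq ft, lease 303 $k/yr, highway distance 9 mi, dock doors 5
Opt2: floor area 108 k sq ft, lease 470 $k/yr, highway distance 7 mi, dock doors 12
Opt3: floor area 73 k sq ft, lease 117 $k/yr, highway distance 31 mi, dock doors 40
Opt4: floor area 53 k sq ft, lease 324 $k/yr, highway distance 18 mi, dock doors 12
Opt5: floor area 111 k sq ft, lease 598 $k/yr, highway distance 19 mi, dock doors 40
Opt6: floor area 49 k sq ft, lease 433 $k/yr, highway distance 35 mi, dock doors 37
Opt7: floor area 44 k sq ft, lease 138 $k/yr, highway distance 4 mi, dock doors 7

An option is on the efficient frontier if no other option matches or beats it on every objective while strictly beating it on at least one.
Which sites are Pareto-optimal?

Opt1: not dominated.
Opt2: not dominated.
Opt3: not dominated (best lease).
Opt4: not dominated.
Opt5: not dominated (best floor area).
Opt6: dominated by Opt3 (floor area 73≥49, lease 117≤433, highway distance 31≤35, dock doors 40≥37).
Opt7: not dominated (best highway distance).

Opt1, Opt2, Opt3, Opt4, Opt5, Opt7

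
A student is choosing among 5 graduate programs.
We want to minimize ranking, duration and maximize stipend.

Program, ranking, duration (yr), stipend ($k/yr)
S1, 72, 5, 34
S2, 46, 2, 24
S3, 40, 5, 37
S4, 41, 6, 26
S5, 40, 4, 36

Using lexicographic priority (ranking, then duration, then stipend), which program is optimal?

S5

First minimize ranking: best is 40, kept {S3, S5}.
Then minimize duration: best is 4, kept {S5}.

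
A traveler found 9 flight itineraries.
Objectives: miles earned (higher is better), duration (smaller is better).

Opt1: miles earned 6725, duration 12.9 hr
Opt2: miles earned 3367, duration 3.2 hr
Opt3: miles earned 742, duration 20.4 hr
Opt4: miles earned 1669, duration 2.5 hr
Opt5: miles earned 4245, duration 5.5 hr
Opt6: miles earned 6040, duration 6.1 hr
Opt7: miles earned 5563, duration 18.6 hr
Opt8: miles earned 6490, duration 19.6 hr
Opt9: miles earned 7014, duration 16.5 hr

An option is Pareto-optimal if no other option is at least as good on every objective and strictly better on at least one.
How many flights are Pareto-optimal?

6

Opt1: not dominated.
Opt2: not dominated.
Opt3: dominated by Opt1 (miles earned 6725≥742, duration 12.9≤20.4).
Opt4: not dominated (best duration).
Opt5: not dominated.
Opt6: not dominated.
Opt7: dominated by Opt1 (miles earned 6725≥5563, duration 12.9≤18.6).
Opt8: dominated by Opt1 (miles earned 6725≥6490, duration 12.9≤19.6).
Opt9: not dominated (best miles earned).
Pareto-optimal: Opt1, Opt2, Opt4, Opt5, Opt6, Opt9 → 6.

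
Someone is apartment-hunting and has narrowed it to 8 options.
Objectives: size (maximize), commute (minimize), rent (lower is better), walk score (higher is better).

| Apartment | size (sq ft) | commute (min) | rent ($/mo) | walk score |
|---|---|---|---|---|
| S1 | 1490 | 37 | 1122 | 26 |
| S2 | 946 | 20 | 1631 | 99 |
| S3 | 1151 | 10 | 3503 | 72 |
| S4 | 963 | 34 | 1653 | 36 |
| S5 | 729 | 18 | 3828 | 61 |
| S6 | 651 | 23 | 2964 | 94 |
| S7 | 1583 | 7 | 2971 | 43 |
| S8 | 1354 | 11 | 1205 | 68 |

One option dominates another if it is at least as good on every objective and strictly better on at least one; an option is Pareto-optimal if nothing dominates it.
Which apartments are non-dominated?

S1: not dominated (best rent).
S2: not dominated (best walk score).
S3: not dominated.
S4: dominated by S8 (size 1354≥963, commute 11≤34, rent 1205≤1653, walk score 68≥36).
S5: dominated by S3 (size 1151≥729, commute 10≤18, rent 3503≤3828, walk score 72≥61).
S6: dominated by S2 (size 946≥651, commute 20≤23, rent 1631≤2964, walk score 99≥94).
S7: not dominated (best size).
S8: not dominated.

S1, S2, S3, S7, S8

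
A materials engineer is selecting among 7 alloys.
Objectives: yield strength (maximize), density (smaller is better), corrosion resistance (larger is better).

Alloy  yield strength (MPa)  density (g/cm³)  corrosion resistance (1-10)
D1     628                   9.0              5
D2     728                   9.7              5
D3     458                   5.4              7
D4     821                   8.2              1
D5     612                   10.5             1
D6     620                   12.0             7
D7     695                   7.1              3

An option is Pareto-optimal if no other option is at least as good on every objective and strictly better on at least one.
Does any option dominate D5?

Yes

D1 vs D5: yield strength 628≥612, density 9.0≤10.5, corrosion resistance 5≥1 — D1 is at least as good on every objective and strictly better on at least one, so D1 dominates D5.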